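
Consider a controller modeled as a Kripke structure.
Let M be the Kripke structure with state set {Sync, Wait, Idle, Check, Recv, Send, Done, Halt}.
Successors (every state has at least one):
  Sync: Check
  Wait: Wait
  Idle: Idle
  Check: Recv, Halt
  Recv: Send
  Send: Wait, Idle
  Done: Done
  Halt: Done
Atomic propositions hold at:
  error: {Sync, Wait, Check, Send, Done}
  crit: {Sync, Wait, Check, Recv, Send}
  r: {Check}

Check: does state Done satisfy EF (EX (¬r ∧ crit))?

Sat(¬r) = {Sync, Wait, Idle, Recv, Send, Done, Halt}
Sat(¬r ∧ crit) = {Sync, Wait, Recv, Send}
Sat(EX (¬r ∧ crit)) = {s : some successor in {Sync, Wait, Recv, Send}} = {Wait, Check, Recv, Send}
EF (EX (¬r ∧ crit)): least fixpoint, start Z0 = {Wait, Check, Recv, Send}, add states with some successor in Z. Z1 = {Sync, Wait, Check, Recv, Send}; fixed.
Sat(EF (EX (¬r ∧ crit))) = {Sync, Wait, Check, Recv, Send}
Done ∉ Sat(EF (EX (¬r ∧ crit))) = {Sync, Wait, Check, Recv, Send}, so the formula does not hold at Done.

No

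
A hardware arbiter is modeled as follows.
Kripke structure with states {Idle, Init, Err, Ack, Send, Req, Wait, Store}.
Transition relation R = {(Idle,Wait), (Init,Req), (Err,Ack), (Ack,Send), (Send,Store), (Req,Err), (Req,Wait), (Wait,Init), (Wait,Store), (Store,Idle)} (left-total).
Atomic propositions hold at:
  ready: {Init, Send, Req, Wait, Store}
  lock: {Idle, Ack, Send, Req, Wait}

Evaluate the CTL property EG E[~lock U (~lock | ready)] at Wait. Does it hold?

Sat(~lock) = {Init, Err, Store}
Sat(~lock | ready) = {Init, Err, Send, Req, Wait, Store}
E[~lock U (~lock | ready)]: least fixpoint, start Z0 = Sat((~lock | ready)) = {Init, Err, Send, Req, Wait, Store}, add states in Sat(~lock) with some successor in Z. Already a fixed point.
Sat(E[~lock U (~lock | ready)]) = {Init, Err, Send, Req, Wait, Store}
EG E[~lock U (~lock | ready)]: greatest fixpoint, start Z0 = {Init, Err, Send, Req, Wait, Store}, keep only states in Sat with some successor in Z. Z1 = {Init, Send, Req, Wait}; Z2 = {Init, Req, Wait}; fixed.
Sat(EG E[~lock U (~lock | ready)]) = {Init, Req, Wait}
Wait ∈ Sat(EG E[~lock U (~lock | ready)]) = {Init, Req, Wait}, so the formula holds at Wait.

Yes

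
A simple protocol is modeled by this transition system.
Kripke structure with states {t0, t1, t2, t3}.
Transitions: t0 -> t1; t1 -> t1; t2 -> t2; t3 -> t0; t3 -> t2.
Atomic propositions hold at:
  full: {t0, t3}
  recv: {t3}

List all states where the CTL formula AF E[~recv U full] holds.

{t0, t3}

Sat(~recv) = {t0, t1, t2}
E[~recv U full]: least fixpoint, start Z0 = Sat(full) = {t0, t3}, add states in Sat(~recv) with some successor in Z. Already a fixed point.
Sat(E[~recv U full]) = {t0, t3}
AF E[~recv U full]: least fixpoint, start Z0 = {t0, t3}, add states with every successor in Z. Already a fixed point.
Sat(AF E[~recv U full]) = {t0, t3}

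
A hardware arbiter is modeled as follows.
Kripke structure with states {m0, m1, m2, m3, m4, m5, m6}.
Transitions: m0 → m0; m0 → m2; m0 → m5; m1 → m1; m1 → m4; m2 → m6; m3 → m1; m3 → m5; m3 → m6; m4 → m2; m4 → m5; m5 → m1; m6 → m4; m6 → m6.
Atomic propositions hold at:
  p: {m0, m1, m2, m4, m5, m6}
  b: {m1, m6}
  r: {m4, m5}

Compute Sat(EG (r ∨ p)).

{m0, m1, m2, m4, m5, m6}

Sat(r ∨ p) = {m0, m1, m2, m4, m5, m6}
EG (r ∨ p): greatest fixpoint, start Z0 = {m0, m1, m2, m4, m5, m6}, keep only states in Sat with some successor in Z. Already a fixed point.
Sat(EG (r ∨ p)) = {m0, m1, m2, m4, m5, m6}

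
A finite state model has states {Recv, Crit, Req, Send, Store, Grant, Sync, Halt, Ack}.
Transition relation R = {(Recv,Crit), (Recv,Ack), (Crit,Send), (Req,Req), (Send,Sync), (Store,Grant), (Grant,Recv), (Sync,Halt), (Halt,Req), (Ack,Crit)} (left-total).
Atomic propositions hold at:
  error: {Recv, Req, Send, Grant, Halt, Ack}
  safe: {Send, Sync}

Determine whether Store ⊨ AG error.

AG error: greatest fixpoint, start Z0 = {Recv, Req, Send, Grant, Halt, Ack}, keep only states in Sat with every successor in Z. Z1 = {Req, Grant, Halt}; Z2 = {Req, Halt}; fixed.
Sat(AG error) = {Req, Halt}
Store ∉ Sat(AG error) = {Req, Halt}, so the formula does not hold at Store.

No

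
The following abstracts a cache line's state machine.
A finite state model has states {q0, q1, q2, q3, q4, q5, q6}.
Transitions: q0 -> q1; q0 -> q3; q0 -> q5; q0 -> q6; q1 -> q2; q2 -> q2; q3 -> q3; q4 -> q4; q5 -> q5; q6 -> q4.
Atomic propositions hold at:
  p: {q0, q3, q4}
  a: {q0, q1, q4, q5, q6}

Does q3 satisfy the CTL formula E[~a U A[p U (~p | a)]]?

No

Sat(~a) = {q2, q3}
Sat(~p) = {q1, q2, q5, q6}
Sat(~p | a) = {q0, q1, q2, q4, q5, q6}
A[p U (~p | a)]: least fixpoint, start Z0 = Sat((~p | a)) = {q0, q1, q2, q4, q5, q6}, add states in Sat(p) with every successor in Z. Already a fixed point.
Sat(A[p U (~p | a)]) = {q0, q1, q2, q4, q5, q6}
E[~a U A[p U (~p | a)]]: least fixpoint, start Z0 = Sat(A[p U (~p | a)]) = {q0, q1, q2, q4, q5, q6}, add states in Sat(~a) with some successor in Z. Already a fixed point.
Sat(E[~a U A[p U (~p | a)]]) = {q0, q1, q2, q4, q5, q6}
q3 ∉ Sat(E[~a U A[p U (~p | a)]]) = {q0, q1, q2, q4, q5, q6}, so the formula does not hold at q3.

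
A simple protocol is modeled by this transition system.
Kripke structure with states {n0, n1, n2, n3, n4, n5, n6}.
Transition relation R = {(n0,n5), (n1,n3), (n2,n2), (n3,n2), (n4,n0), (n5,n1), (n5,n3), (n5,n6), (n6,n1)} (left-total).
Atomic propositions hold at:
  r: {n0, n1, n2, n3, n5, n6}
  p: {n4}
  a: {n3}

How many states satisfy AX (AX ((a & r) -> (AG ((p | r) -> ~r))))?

4

Sat(a & r) = {n3}
Sat(p | r) = {n0, n1, n2, n3, n4, n5, n6}
Sat(~r) = {n4}
Sat((p | r) -> ~r) = {n4}
AG ((p | r) -> ~r): greatest fixpoint, start Z0 = {n4}, keep only states in Sat with every successor in Z. Z1 = ∅; fixed.
Sat(AG ((p | r) -> ~r)) = ∅
Sat((a & r) -> (AG ((p | r) -> ~r))) = {n0, n1, n2, n4, n5, n6}
Sat(AX ((a & r) -> (AG ((p | r) -> ~r)))) = {s : every successor in {n0, n1, n2, n4, n5, n6}} = {n0, n2, n3, n4, n6}
Sat(AX (AX ((a & r) -> (AG ((p | r) -> ~r))))) = {s : every successor in {n0, n2, n3, n4, n6}} = {n1, n2, n3, n4}
|Sat(AX (AX ((a & r) -> (AG ((p | r) -> ~r)))))| = |{n1, n2, n3, n4}| = 4.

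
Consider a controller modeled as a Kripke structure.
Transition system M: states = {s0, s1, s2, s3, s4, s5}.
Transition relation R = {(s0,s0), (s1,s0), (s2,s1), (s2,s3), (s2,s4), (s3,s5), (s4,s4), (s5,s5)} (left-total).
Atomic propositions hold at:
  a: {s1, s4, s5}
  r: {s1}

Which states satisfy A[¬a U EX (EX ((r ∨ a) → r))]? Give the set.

Sat(¬a) = {s0, s2, s3}
Sat(r ∨ a) = {s1, s4, s5}
Sat((r ∨ a) → r) = {s0, s1, s2, s3}
Sat(EX ((r ∨ a) → r)) = {s : some successor in {s0, s1, s2, s3}} = {s0, s1, s2}
Sat(EX (EX ((r ∨ a) → r))) = {s : some successor in {s0, s1, s2}} = {s0, s1, s2}
A[¬a U EX (EX ((r ∨ a) → r))]: least fixpoint, start Z0 = Sat(EX (EX ((r ∨ a) → r))) = {s0, s1, s2}, add states in Sat(¬a) with every successor in Z. Already a fixed point.
Sat(A[¬a U EX (EX ((r ∨ a) → r))]) = {s0, s1, s2}

{s0, s1, s2}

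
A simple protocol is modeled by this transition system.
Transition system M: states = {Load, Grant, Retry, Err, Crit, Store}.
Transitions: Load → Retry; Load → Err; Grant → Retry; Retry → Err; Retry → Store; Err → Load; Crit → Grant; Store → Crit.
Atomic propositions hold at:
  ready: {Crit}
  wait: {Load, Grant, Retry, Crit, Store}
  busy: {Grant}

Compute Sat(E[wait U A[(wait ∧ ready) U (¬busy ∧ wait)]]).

Sat(wait ∧ ready) = {Crit}
Sat(¬busy) = {Load, Retry, Err, Crit, Store}
Sat(¬busy ∧ wait) = {Load, Retry, Crit, Store}
A[(wait ∧ ready) U (¬busy ∧ wait)]: least fixpoint, start Z0 = Sat((¬busy ∧ wait)) = {Load, Retry, Crit, Store}, add states in Sat(wait ∧ ready) with every successor in Z. Already a fixed point.
Sat(A[(wait ∧ ready) U (¬busy ∧ wait)]) = {Load, Retry, Crit, Store}
E[wait U A[(wait ∧ ready) U (¬busy ∧ wait)]]: least fixpoint, start Z0 = Sat(A[(wait ∧ ready) U (¬busy ∧ wait)]) = {Load, Retry, Crit, Store}, add states in Sat(wait) with some successor in Z. Z1 = {Load, Grant, Retry, Crit, Store}; fixed.
Sat(E[wait U A[(wait ∧ ready) U (¬busy ∧ wait)]]) = {Load, Grant, Retry, Crit, Store}

{Load, Grant, Retry, Crit, Store}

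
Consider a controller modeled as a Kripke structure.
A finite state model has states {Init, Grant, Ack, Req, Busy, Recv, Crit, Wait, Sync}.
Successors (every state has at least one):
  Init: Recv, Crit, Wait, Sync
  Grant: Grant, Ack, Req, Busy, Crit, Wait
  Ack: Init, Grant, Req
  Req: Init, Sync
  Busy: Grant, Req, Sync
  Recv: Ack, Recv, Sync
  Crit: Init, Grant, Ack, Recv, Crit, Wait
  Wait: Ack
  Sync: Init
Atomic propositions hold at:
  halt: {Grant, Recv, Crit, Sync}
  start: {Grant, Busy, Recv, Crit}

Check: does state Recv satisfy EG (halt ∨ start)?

Yes

Sat(halt ∨ start) = {Grant, Busy, Recv, Crit, Sync}
EG (halt ∨ start): greatest fixpoint, start Z0 = {Grant, Busy, Recv, Crit, Sync}, keep only states in Sat with some successor in Z. Z1 = {Grant, Busy, Recv, Crit}; fixed.
Sat(EG (halt ∨ start)) = {Grant, Busy, Recv, Crit}
Recv ∈ Sat(EG (halt ∨ start)) = {Grant, Busy, Recv, Crit}, so the formula holds at Recv.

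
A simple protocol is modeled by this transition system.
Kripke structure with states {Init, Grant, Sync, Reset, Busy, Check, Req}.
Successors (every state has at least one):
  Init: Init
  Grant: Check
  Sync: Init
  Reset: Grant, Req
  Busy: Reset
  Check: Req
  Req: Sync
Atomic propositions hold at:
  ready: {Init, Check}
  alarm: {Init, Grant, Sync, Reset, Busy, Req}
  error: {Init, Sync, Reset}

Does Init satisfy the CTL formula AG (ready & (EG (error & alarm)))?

Sat(error & alarm) = {Init, Sync, Reset}
EG (error & alarm): greatest fixpoint, start Z0 = {Init, Sync, Reset}, keep only states in Sat with some successor in Z. Z1 = {Init, Sync}; fixed.
Sat(EG (error & alarm)) = {Init, Sync}
Sat(ready & (EG (error & alarm))) = {Init}
AG (ready & (EG (error & alarm))): greatest fixpoint, start Z0 = {Init}, keep only states in Sat with every successor in Z. Already a fixed point.
Sat(AG (ready & (EG (error & alarm)))) = {Init}
Init ∈ Sat(AG (ready & (EG (error & alarm)))) = {Init}, so the formula holds at Init.

Yes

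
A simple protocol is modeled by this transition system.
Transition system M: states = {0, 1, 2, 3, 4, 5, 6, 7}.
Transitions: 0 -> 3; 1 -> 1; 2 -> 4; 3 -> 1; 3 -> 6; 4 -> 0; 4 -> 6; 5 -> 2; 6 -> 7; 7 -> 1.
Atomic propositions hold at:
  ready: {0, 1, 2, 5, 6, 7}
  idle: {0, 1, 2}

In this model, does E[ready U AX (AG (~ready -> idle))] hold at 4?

No

Sat(~ready) = {3, 4}
Sat(~ready -> idle) = {0, 1, 2, 5, 6, 7}
AG (~ready -> idle): greatest fixpoint, start Z0 = {0, 1, 2, 5, 6, 7}, keep only states in Sat with every successor in Z. Z1 = {1, 5, 6, 7}; Z2 = {1, 6, 7}; fixed.
Sat(AG (~ready -> idle)) = {1, 6, 7}
Sat(AX (AG (~ready -> idle))) = {s : every successor in {1, 6, 7}} = {1, 3, 6, 7}
E[ready U AX (AG (~ready -> idle))]: least fixpoint, start Z0 = Sat(AX (AG (~ready -> idle))) = {1, 3, 6, 7}, add states in Sat(ready) with some successor in Z. Z1 = {0, 1, 3, 6, 7}; fixed.
Sat(E[ready U AX (AG (~ready -> idle))]) = {0, 1, 3, 6, 7}
4 ∉ Sat(E[ready U AX (AG (~ready -> idle))]) = {0, 1, 3, 6, 7}, so the formula does not hold at 4.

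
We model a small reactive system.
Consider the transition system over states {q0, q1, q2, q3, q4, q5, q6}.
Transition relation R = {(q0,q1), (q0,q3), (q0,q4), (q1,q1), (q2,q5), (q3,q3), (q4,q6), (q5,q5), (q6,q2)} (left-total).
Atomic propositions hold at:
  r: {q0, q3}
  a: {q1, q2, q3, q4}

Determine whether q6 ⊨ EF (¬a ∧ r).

Sat(¬a) = {q0, q5, q6}
Sat(¬a ∧ r) = {q0}
EF (¬a ∧ r): least fixpoint, start Z0 = {q0}, add states with some successor in Z. Already a fixed point.
Sat(EF (¬a ∧ r)) = {q0}
q6 ∉ Sat(EF (¬a ∧ r)) = {q0}, so the formula does not hold at q6.

No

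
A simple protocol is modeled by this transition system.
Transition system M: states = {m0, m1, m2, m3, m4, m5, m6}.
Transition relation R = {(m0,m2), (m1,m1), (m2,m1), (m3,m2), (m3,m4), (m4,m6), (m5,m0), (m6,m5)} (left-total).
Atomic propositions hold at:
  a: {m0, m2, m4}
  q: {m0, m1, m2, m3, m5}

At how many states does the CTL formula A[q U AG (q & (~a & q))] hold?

Sat(~a) = {m1, m3, m5, m6}
Sat(~a & q) = {m1, m3, m5}
Sat(q & (~a & q)) = {m1, m3, m5}
AG (q & (~a & q)): greatest fixpoint, start Z0 = {m1, m3, m5}, keep only states in Sat with every successor in Z. Z1 = {m1}; fixed.
Sat(AG (q & (~a & q))) = {m1}
A[q U AG (q & (~a & q))]: least fixpoint, start Z0 = Sat(AG (q & (~a & q))) = {m1}, add states in Sat(q) with every successor in Z. Z1 = {m1, m2}; Z2 = {m0, m1, m2}; Z3 = {m0, m1, m2, m5}; fixed.
Sat(A[q U AG (q & (~a & q))]) = {m0, m1, m2, m5}
|Sat(A[q U AG (q & (~a & q))])| = |{m0, m1, m2, m5}| = 4.

4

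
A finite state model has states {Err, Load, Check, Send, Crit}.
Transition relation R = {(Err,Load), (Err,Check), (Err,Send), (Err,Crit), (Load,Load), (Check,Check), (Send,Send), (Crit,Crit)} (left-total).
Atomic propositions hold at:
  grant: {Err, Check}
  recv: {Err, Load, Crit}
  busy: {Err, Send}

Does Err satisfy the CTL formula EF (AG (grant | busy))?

Sat(grant | busy) = {Err, Check, Send}
AG (grant | busy): greatest fixpoint, start Z0 = {Err, Check, Send}, keep only states in Sat with every successor in Z. Z1 = {Check, Send}; fixed.
Sat(AG (grant | busy)) = {Check, Send}
EF (AG (grant | busy)): least fixpoint, start Z0 = {Check, Send}, add states with some successor in Z. Z1 = {Err, Check, Send}; fixed.
Sat(EF (AG (grant | busy))) = {Err, Check, Send}
Err ∈ Sat(EF (AG (grant | busy))) = {Err, Check, Send}, so the formula holds at Err.

Yes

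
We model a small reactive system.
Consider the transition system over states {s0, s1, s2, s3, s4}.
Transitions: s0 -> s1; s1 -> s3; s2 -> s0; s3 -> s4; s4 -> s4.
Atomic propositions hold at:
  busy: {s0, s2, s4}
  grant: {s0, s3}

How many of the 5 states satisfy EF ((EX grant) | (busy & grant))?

Sat(EX grant) = {s : some successor in {s0, s3}} = {s1, s2}
Sat(busy & grant) = {s0}
Sat((EX grant) | (busy & grant)) = {s0, s1, s2}
EF ((EX grant) | (busy & grant)): least fixpoint, start Z0 = {s0, s1, s2}, add states with some successor in Z. Already a fixed point.
Sat(EF ((EX grant) | (busy & grant))) = {s0, s1, s2}
|Sat(EF ((EX grant) | (busy & grant)))| = |{s0, s1, s2}| = 3.

3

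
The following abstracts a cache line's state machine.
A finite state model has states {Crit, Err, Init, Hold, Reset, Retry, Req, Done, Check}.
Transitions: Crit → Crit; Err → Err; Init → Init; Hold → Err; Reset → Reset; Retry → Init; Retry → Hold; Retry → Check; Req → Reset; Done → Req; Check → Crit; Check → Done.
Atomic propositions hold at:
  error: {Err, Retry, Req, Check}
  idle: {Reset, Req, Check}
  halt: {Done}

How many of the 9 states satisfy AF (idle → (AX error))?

Sat(AX error) = {s : every successor in {Err, Retry, Req, Check}} = {Err, Hold, Done}
Sat(idle → (AX error)) = {Crit, Err, Init, Hold, Retry, Done}
AF (idle → (AX error)): least fixpoint, start Z0 = {Crit, Err, Init, Hold, Retry, Done}, add states with every successor in Z. Z1 = {Crit, Err, Init, Hold, Retry, Done, Check}; fixed.
Sat(AF (idle → (AX error))) = {Crit, Err, Init, Hold, Retry, Done, Check}
|Sat(AF (idle → (AX error)))| = |{Crit, Err, Init, Hold, Retry, Done, Check}| = 7.

7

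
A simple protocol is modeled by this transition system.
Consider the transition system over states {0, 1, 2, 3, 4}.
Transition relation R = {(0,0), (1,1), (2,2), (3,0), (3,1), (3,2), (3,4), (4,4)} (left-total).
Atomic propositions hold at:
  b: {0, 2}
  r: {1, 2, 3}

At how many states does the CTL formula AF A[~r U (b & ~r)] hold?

1

Sat(~r) = {0, 4}
Sat(b & ~r) = {0}
A[~r U (b & ~r)]: least fixpoint, start Z0 = Sat((b & ~r)) = {0}, add states in Sat(~r) with every successor in Z. Already a fixed point.
Sat(A[~r U (b & ~r)]) = {0}
AF A[~r U (b & ~r)]: least fixpoint, start Z0 = {0}, add states with every successor in Z. Already a fixed point.
Sat(AF A[~r U (b & ~r)]) = {0}
|Sat(AF A[~r U (b & ~r)])| = |{0}| = 1.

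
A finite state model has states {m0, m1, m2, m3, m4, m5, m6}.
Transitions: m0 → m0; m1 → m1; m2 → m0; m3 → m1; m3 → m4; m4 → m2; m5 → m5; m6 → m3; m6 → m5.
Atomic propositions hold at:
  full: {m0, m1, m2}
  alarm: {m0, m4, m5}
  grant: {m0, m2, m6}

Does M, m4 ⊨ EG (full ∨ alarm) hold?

Sat(full ∨ alarm) = {m0, m1, m2, m4, m5}
EG (full ∨ alarm): greatest fixpoint, start Z0 = {m0, m1, m2, m4, m5}, keep only states in Sat with some successor in Z. Already a fixed point.
Sat(EG (full ∨ alarm)) = {m0, m1, m2, m4, m5}
m4 ∈ Sat(EG (full ∨ alarm)) = {m0, m1, m2, m4, m5}, so the formula holds at m4.

Yes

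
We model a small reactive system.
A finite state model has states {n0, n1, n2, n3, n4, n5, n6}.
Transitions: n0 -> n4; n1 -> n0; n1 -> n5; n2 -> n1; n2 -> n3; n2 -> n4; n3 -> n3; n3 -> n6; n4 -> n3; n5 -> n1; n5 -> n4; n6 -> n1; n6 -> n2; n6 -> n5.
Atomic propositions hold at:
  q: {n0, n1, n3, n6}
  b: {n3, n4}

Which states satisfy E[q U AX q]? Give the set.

{n0, n1, n3, n4, n6}

Sat(AX q) = {s : every successor in {n0, n1, n3, n6}} = {n3, n4}
E[q U AX q]: least fixpoint, start Z0 = Sat(AX q) = {n3, n4}, add states in Sat(q) with some successor in Z. Z1 = {n0, n3, n4}; Z2 = {n0, n1, n3, n4}; Z3 = {n0, n1, n3, n4, n6}; fixed.
Sat(E[q U AX q]) = {n0, n1, n3, n4, n6}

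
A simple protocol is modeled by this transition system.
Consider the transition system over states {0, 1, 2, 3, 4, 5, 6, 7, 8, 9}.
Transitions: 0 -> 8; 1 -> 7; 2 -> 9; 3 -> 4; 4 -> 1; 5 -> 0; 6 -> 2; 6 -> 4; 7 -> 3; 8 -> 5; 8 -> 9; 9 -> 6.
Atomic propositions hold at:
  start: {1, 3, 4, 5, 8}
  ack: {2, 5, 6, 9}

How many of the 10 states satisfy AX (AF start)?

6

AF start: least fixpoint, start Z0 = {1, 3, 4, 5, 8}, add states with every successor in Z. Z1 = {0, 1, 3, 4, 5, 7, 8}; fixed.
Sat(AF start) = {0, 1, 3, 4, 5, 7, 8}
Sat(AX (AF start)) = {s : every successor in {0, 1, 3, 4, 5, 7, 8}} = {0, 1, 3, 4, 5, 7}
|Sat(AX (AF start))| = |{0, 1, 3, 4, 5, 7}| = 6.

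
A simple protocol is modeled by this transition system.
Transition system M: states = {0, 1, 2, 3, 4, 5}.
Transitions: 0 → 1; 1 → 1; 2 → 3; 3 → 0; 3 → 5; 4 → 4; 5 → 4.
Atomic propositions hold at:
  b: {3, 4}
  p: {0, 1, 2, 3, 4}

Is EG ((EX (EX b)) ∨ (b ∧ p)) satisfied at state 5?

Sat(EX b) = {s : some successor in {3, 4}} = {2, 4, 5}
Sat(EX (EX b)) = {s : some successor in {2, 4, 5}} = {3, 4, 5}
Sat(b ∧ p) = {3, 4}
Sat((EX (EX b)) ∨ (b ∧ p)) = {3, 4, 5}
EG ((EX (EX b)) ∨ (b ∧ p)): greatest fixpoint, start Z0 = {3, 4, 5}, keep only states in Sat with some successor in Z. Already a fixed point.
Sat(EG ((EX (EX b)) ∨ (b ∧ p))) = {3, 4, 5}
5 ∈ Sat(EG ((EX (EX b)) ∨ (b ∧ p))) = {3, 4, 5}, so the formula holds at 5.

Yes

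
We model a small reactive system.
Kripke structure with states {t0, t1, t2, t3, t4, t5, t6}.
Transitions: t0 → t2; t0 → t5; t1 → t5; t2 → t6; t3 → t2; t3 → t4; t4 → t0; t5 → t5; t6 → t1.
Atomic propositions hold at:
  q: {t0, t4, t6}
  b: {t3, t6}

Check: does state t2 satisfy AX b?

Sat(AX b) = {s : every successor in {t3, t6}} = {t2}
t2 ∈ Sat(AX b) = {t2}, so the formula holds at t2.

Yes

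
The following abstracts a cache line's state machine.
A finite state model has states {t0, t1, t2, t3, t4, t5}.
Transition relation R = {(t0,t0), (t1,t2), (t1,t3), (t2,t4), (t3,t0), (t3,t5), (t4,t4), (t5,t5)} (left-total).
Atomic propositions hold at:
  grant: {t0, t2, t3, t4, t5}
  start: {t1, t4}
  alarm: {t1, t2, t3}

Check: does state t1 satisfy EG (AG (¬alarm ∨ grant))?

Sat(¬alarm) = {t0, t4, t5}
Sat(¬alarm ∨ grant) = {t0, t2, t3, t4, t5}
AG (¬alarm ∨ grant): greatest fixpoint, start Z0 = {t0, t2, t3, t4, t5}, keep only states in Sat with every successor in Z. Already a fixed point.
Sat(AG (¬alarm ∨ grant)) = {t0, t2, t3, t4, t5}
EG (AG (¬alarm ∨ grant)): greatest fixpoint, start Z0 = {t0, t2, t3, t4, t5}, keep only states in Sat with some successor in Z. Already a fixed point.
Sat(EG (AG (¬alarm ∨ grant))) = {t0, t2, t3, t4, t5}
t1 ∉ Sat(EG (AG (¬alarm ∨ grant))) = {t0, t2, t3, t4, t5}, so the formula does not hold at t1.

No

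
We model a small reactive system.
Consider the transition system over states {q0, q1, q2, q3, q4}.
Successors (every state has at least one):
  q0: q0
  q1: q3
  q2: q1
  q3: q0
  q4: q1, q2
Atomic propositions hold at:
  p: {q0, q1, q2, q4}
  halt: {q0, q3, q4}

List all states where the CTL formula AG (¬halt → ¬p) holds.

Sat(¬halt) = {q1, q2}
Sat(¬p) = {q3}
Sat(¬halt → ¬p) = {q0, q3, q4}
AG (¬halt → ¬p): greatest fixpoint, start Z0 = {q0, q3, q4}, keep only states in Sat with every successor in Z. Z1 = {q0, q3}; fixed.
Sat(AG (¬halt → ¬p)) = {q0, q3}

{q0, q3}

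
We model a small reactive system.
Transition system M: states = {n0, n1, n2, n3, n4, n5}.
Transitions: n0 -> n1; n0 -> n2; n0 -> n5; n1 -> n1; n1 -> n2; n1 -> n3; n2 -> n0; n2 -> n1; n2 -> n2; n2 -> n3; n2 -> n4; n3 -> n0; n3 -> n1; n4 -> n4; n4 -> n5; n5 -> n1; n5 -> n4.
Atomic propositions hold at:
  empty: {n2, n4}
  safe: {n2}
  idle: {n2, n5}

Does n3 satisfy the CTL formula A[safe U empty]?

No

A[safe U empty]: least fixpoint, start Z0 = Sat(empty) = {n2, n4}, add states in Sat(safe) with every successor in Z. Already a fixed point.
Sat(A[safe U empty]) = {n2, n4}
n3 ∉ Sat(A[safe U empty]) = {n2, n4}, so the formula does not hold at n3.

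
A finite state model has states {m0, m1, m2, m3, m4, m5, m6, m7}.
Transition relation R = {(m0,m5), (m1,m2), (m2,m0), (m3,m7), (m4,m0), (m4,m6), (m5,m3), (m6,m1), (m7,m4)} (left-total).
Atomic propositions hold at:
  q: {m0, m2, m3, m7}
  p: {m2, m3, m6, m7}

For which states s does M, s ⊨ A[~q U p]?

{m1, m2, m3, m5, m6, m7}

Sat(~q) = {m1, m4, m5, m6}
A[~q U p]: least fixpoint, start Z0 = Sat(p) = {m2, m3, m6, m7}, add states in Sat(~q) with every successor in Z. Z1 = {m1, m2, m3, m5, m6, m7}; fixed.
Sat(A[~q U p]) = {m1, m2, m3, m5, m6, m7}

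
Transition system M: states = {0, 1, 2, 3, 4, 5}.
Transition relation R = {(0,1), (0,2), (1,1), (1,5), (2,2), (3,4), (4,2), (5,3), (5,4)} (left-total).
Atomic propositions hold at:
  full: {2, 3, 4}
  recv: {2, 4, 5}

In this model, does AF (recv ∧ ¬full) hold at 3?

No

Sat(¬full) = {0, 1, 5}
Sat(recv ∧ ¬full) = {5}
AF (recv ∧ ¬full): least fixpoint, start Z0 = {5}, add states with every successor in Z. Already a fixed point.
Sat(AF (recv ∧ ¬full)) = {5}
3 ∉ Sat(AF (recv ∧ ¬full)) = {5}, so the formula does not hold at 3.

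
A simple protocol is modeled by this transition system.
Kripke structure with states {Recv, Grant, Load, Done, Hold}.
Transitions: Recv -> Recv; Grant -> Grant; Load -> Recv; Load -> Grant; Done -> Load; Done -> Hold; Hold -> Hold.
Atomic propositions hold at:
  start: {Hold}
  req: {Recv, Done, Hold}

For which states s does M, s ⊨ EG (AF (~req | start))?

Sat(~req) = {Grant, Load}
Sat(~req | start) = {Grant, Load, Hold}
AF (~req | start): least fixpoint, start Z0 = {Grant, Load, Hold}, add states with every successor in Z. Z1 = {Grant, Load, Done, Hold}; fixed.
Sat(AF (~req | start)) = {Grant, Load, Done, Hold}
EG (AF (~req | start)): greatest fixpoint, start Z0 = {Grant, Load, Done, Hold}, keep only states in Sat with some successor in Z. Already a fixed point.
Sat(EG (AF (~req | start))) = {Grant, Load, Done, Hold}

{Grant, Load, Done, Hold}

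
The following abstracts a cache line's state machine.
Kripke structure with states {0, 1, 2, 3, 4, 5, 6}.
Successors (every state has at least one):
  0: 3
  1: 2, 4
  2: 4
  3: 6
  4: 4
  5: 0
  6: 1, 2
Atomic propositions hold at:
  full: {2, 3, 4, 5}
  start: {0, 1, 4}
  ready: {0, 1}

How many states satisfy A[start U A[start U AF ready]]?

AF ready: least fixpoint, start Z0 = {0, 1}, add states with every successor in Z. Z1 = {0, 1, 5}; fixed.
Sat(AF ready) = {0, 1, 5}
A[start U AF ready]: least fixpoint, start Z0 = Sat(AF ready) = {0, 1, 5}, add states in Sat(start) with every successor in Z. Already a fixed point.
Sat(A[start U AF ready]) = {0, 1, 5}
A[start U A[start U AF ready]]: least fixpoint, start Z0 = Sat(A[start U AF ready]) = {0, 1, 5}, add states in Sat(start) with every successor in Z. Already a fixed point.
Sat(A[start U A[start U AF ready]]) = {0, 1, 5}
|Sat(A[start U A[start U AF ready]])| = |{0, 1, 5}| = 3.

3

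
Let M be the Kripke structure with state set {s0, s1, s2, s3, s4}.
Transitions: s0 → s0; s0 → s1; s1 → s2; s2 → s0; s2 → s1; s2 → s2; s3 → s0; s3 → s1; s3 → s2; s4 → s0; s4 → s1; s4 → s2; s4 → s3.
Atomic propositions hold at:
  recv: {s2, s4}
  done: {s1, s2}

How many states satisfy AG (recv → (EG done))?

EG done: greatest fixpoint, start Z0 = {s1, s2}, keep only states in Sat with some successor in Z. Already a fixed point.
Sat(EG done) = {s1, s2}
Sat(recv → (EG done)) = {s0, s1, s2, s3}
AG (recv → (EG done)): greatest fixpoint, start Z0 = {s0, s1, s2, s3}, keep only states in Sat with every successor in Z. Already a fixed point.
Sat(AG (recv → (EG done))) = {s0, s1, s2, s3}
|Sat(AG (recv → (EG done)))| = |{s0, s1, s2, s3}| = 4.

4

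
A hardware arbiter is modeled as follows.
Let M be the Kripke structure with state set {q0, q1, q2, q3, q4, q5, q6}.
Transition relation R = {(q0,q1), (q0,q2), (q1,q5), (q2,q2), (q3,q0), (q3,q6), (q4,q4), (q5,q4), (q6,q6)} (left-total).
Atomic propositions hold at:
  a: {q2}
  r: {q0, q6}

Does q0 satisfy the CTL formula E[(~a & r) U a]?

Yes

Sat(~a) = {q0, q1, q3, q4, q5, q6}
Sat(~a & r) = {q0, q6}
E[(~a & r) U a]: least fixpoint, start Z0 = Sat(a) = {q2}, add states in Sat(~a & r) with some successor in Z. Z1 = {q0, q2}; fixed.
Sat(E[(~a & r) U a]) = {q0, q2}
q0 ∈ Sat(E[(~a & r) U a]) = {q0, q2}, so the formula holds at q0.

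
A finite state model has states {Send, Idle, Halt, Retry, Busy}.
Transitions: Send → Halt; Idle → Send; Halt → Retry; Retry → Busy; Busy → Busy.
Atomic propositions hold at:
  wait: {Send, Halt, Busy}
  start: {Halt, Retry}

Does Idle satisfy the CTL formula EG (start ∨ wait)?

Sat(start ∨ wait) = {Send, Halt, Retry, Busy}
EG (start ∨ wait): greatest fixpoint, start Z0 = {Send, Halt, Retry, Busy}, keep only states in Sat with some successor in Z. Already a fixed point.
Sat(EG (start ∨ wait)) = {Send, Halt, Retry, Busy}
Idle ∉ Sat(EG (start ∨ wait)) = {Send, Halt, Retry, Busy}, so the formula does not hold at Idle.

No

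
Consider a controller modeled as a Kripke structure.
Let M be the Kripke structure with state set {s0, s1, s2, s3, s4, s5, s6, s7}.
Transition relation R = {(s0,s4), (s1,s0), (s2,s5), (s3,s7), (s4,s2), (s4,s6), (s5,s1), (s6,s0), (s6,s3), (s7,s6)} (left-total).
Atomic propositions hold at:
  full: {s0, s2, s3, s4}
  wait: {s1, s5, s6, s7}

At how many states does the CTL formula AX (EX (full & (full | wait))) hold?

4

Sat(full | wait) = {s0, s1, s2, s3, s4, s5, s6, s7}
Sat(full & (full | wait)) = {s0, s2, s3, s4}
Sat(EX (full & (full | wait))) = {s : some successor in {s0, s2, s3, s4}} = {s0, s1, s4, s6}
Sat(AX (EX (full & (full | wait)))) = {s : every successor in {s0, s1, s4, s6}} = {s0, s1, s5, s7}
|Sat(AX (EX (full & (full | wait))))| = |{s0, s1, s5, s7}| = 4.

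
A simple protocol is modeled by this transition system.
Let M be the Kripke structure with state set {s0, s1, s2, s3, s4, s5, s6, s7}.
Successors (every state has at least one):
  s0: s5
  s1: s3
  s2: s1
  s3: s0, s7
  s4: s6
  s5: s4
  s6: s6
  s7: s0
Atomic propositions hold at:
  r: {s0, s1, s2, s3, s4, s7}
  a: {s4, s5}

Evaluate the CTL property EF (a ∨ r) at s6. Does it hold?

No

Sat(a ∨ r) = {s0, s1, s2, s3, s4, s5, s7}
EF (a ∨ r): least fixpoint, start Z0 = {s0, s1, s2, s3, s4, s5, s7}, add states with some successor in Z. Already a fixed point.
Sat(EF (a ∨ r)) = {s0, s1, s2, s3, s4, s5, s7}
s6 ∉ Sat(EF (a ∨ r)) = {s0, s1, s2, s3, s4, s5, s7}, so the formula does not hold at s6.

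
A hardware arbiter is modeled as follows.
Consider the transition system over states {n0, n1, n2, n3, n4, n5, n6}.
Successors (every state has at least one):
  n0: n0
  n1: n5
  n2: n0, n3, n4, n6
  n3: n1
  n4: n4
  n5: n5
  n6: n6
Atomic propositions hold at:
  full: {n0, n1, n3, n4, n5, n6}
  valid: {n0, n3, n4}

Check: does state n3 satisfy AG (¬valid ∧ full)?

Sat(¬valid) = {n1, n2, n5, n6}
Sat(¬valid ∧ full) = {n1, n5, n6}
AG (¬valid ∧ full): greatest fixpoint, start Z0 = {n1, n5, n6}, keep only states in Sat with every successor in Z. Already a fixed point.
Sat(AG (¬valid ∧ full)) = {n1, n5, n6}
n3 ∉ Sat(AG (¬valid ∧ full)) = {n1, n5, n6}, so the formula does not hold at n3.

No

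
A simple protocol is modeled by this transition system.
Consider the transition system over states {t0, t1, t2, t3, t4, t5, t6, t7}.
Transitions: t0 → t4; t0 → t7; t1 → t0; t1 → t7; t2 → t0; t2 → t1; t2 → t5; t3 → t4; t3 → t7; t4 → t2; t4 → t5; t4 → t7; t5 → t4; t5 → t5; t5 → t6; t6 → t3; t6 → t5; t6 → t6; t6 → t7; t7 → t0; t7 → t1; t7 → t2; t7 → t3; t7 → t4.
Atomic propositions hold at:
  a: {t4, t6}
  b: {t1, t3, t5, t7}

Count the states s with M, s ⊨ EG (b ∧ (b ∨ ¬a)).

4

Sat(¬a) = {t0, t1, t2, t3, t5, t7}
Sat(b ∨ ¬a) = {t0, t1, t2, t3, t5, t7}
Sat(b ∧ (b ∨ ¬a)) = {t1, t3, t5, t7}
EG (b ∧ (b ∨ ¬a)): greatest fixpoint, start Z0 = {t1, t3, t5, t7}, keep only states in Sat with some successor in Z. Already a fixed point.
Sat(EG (b ∧ (b ∨ ¬a))) = {t1, t3, t5, t7}
|Sat(EG (b ∧ (b ∨ ¬a)))| = |{t1, t3, t5, t7}| = 4.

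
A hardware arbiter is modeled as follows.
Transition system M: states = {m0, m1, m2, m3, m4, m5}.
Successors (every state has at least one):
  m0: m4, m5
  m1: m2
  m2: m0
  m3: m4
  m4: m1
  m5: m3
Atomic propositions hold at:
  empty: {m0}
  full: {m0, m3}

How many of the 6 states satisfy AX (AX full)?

Sat(AX full) = {s : every successor in {m0, m3}} = {m2, m5}
Sat(AX (AX full)) = {s : every successor in {m2, m5}} = {m1}
|Sat(AX (AX full))| = |{m1}| = 1.

1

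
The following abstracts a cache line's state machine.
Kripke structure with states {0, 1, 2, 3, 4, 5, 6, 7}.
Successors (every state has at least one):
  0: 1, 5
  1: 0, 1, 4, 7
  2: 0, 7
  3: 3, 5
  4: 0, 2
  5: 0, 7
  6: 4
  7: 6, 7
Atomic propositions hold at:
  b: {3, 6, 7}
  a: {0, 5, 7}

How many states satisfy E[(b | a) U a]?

4

Sat(b | a) = {0, 3, 5, 6, 7}
E[(b | a) U a]: least fixpoint, start Z0 = Sat(a) = {0, 5, 7}, add states in Sat(b | a) with some successor in Z. Z1 = {0, 3, 5, 7}; fixed.
Sat(E[(b | a) U a]) = {0, 3, 5, 7}
|Sat(E[(b | a) U a])| = |{0, 3, 5, 7}| = 4.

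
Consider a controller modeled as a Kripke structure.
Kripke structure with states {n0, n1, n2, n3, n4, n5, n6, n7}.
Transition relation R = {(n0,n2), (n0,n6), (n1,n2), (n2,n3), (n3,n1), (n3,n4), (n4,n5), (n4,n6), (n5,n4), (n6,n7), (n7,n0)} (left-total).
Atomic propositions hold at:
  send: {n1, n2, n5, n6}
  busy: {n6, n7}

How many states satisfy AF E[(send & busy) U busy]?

Sat(send & busy) = {n6}
E[(send & busy) U busy]: least fixpoint, start Z0 = Sat(busy) = {n6, n7}, add states in Sat(send & busy) with some successor in Z. Already a fixed point.
Sat(E[(send & busy) U busy]) = {n6, n7}
AF E[(send & busy) U busy]: least fixpoint, start Z0 = {n6, n7}, add states with every successor in Z. Already a fixed point.
Sat(AF E[(send & busy) U busy]) = {n6, n7}
|Sat(AF E[(send & busy) U busy])| = |{n6, n7}| = 2.

2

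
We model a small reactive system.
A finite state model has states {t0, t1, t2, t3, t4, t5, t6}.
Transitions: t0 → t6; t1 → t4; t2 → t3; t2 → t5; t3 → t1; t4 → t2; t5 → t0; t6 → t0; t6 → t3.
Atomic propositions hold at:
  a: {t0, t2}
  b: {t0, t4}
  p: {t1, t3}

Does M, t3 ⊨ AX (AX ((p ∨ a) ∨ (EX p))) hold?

Sat(p ∨ a) = {t0, t1, t2, t3}
Sat(EX p) = {s : some successor in {t1, t3}} = {t2, t3, t6}
Sat((p ∨ a) ∨ (EX p)) = {t0, t1, t2, t3, t6}
Sat(AX ((p ∨ a) ∨ (EX p))) = {s : every successor in {t0, t1, t2, t3, t6}} = {t0, t3, t4, t5, t6}
Sat(AX (AX ((p ∨ a) ∨ (EX p)))) = {s : every successor in {t0, t3, t4, t5, t6}} = {t0, t1, t2, t5, t6}
t3 ∉ Sat(AX (AX ((p ∨ a) ∨ (EX p)))) = {t0, t1, t2, t5, t6}, so the formula does not hold at t3.

No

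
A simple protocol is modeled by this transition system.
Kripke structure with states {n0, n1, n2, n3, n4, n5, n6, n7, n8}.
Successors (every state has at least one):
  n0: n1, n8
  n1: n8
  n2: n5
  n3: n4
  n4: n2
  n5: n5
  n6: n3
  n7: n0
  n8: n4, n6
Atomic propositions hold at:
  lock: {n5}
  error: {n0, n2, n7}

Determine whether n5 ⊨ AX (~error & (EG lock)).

Yes

Sat(~error) = {n1, n3, n4, n5, n6, n8}
EG lock: greatest fixpoint, start Z0 = {n5}, keep only states in Sat with some successor in Z. Already a fixed point.
Sat(EG lock) = {n5}
Sat(~error & (EG lock)) = {n5}
Sat(AX (~error & (EG lock))) = {s : every successor in {n5}} = {n2, n5}
n5 ∈ Sat(AX (~error & (EG lock))) = {n2, n5}, so the formula holds at n5.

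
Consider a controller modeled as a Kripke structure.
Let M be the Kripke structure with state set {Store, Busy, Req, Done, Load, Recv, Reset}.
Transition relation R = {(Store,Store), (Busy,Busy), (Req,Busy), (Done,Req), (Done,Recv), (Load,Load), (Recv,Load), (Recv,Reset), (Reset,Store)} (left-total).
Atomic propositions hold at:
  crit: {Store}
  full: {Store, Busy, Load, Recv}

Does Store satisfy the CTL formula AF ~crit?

No

Sat(~crit) = {Busy, Req, Done, Load, Recv, Reset}
AF ~crit: least fixpoint, start Z0 = {Busy, Req, Done, Load, Recv, Reset}, add states with every successor in Z. Already a fixed point.
Sat(AF ~crit) = {Busy, Req, Done, Load, Recv, Reset}
Store ∉ Sat(AF ~crit) = {Busy, Req, Done, Load, Recv, Reset}, so the formula does not hold at Store.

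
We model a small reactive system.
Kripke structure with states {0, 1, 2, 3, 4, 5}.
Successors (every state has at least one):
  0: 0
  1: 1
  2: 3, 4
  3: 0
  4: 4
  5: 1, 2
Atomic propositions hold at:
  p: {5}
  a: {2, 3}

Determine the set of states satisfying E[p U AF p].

AF p: least fixpoint, start Z0 = {5}, add states with every successor in Z. Already a fixed point.
Sat(AF p) = {5}
E[p U AF p]: least fixpoint, start Z0 = Sat(AF p) = {5}, add states in Sat(p) with some successor in Z. Already a fixed point.
Sat(E[p U AF p]) = {5}

{5}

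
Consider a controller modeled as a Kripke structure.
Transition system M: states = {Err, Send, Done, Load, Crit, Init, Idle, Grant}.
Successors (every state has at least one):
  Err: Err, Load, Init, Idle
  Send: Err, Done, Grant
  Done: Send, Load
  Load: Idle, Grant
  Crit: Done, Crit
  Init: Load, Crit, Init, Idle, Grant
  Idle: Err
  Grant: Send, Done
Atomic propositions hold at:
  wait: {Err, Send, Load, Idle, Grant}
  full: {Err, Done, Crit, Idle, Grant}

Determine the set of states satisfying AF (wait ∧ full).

{Err, Load, Idle, Grant}

Sat(wait ∧ full) = {Err, Idle, Grant}
AF (wait ∧ full): least fixpoint, start Z0 = {Err, Idle, Grant}, add states with every successor in Z. Z1 = {Err, Load, Idle, Grant}; fixed.
Sat(AF (wait ∧ full)) = {Err, Load, Idle, Grant}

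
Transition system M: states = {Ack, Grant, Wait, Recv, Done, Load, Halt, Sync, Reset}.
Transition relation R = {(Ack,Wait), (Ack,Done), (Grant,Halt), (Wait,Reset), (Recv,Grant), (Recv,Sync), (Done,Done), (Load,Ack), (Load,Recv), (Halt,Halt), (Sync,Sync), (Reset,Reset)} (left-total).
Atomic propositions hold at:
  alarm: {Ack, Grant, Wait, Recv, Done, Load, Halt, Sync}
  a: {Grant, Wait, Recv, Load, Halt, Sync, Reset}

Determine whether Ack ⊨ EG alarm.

EG alarm: greatest fixpoint, start Z0 = {Ack, Grant, Wait, Recv, Done, Load, Halt, Sync}, keep only states in Sat with some successor in Z. Z1 = {Ack, Grant, Recv, Done, Load, Halt, Sync}; fixed.
Sat(EG alarm) = {Ack, Grant, Recv, Done, Load, Halt, Sync}
Ack ∈ Sat(EG alarm) = {Ack, Grant, Recv, Done, Load, Halt, Sync}, so the formula holds at Ack.

Yes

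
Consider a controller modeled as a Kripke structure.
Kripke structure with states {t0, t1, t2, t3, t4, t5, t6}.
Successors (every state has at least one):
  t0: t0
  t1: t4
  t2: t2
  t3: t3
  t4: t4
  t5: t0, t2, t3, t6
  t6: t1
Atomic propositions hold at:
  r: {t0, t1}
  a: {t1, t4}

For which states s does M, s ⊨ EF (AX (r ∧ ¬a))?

{t0, t5}

Sat(¬a) = {t0, t2, t3, t5, t6}
Sat(r ∧ ¬a) = {t0}
Sat(AX (r ∧ ¬a)) = {s : every successor in {t0}} = {t0}
EF (AX (r ∧ ¬a)): least fixpoint, start Z0 = {t0}, add states with some successor in Z. Z1 = {t0, t5}; fixed.
Sat(EF (AX (r ∧ ¬a))) = {t0, t5}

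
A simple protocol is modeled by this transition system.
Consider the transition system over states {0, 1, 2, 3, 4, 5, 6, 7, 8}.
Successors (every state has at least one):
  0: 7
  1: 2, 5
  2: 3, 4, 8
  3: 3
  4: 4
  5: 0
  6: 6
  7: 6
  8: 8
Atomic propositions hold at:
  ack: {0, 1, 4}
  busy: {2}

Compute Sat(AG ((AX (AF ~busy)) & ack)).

Sat(~busy) = {0, 1, 3, 4, 5, 6, 7, 8}
AF ~busy: least fixpoint, start Z0 = {0, 1, 3, 4, 5, 6, 7, 8}, add states with every successor in Z. Z1 = {0, 1, 2, 3, 4, 5, 6, 7, 8}; fixed.
Sat(AF ~busy) = {0, 1, 2, 3, 4, 5, 6, 7, 8}
Sat(AX (AF ~busy)) = {s : every successor in {0, 1, 2, 3, 4, 5, 6, 7, 8}} = {0, 1, 2, 3, 4, 5, 6, 7, 8}
Sat((AX (AF ~busy)) & ack) = {0, 1, 4}
AG ((AX (AF ~busy)) & ack): greatest fixpoint, start Z0 = {0, 1, 4}, keep only states in Sat with every successor in Z. Z1 = {4}; fixed.
Sat(AG ((AX (AF ~busy)) & ack)) = {4}

{4}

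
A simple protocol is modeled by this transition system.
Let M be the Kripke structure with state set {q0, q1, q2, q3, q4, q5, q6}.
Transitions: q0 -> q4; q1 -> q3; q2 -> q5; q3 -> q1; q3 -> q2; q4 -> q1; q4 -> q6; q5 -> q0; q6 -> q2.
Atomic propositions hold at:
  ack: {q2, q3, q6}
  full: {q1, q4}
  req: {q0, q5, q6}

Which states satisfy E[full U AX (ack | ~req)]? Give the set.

{q0, q1, q3, q4, q6}

Sat(~req) = {q1, q2, q3, q4}
Sat(ack | ~req) = {q1, q2, q3, q4, q6}
Sat(AX (ack | ~req)) = {s : every successor in {q1, q2, q3, q4, q6}} = {q0, q1, q3, q4, q6}
E[full U AX (ack | ~req)]: least fixpoint, start Z0 = Sat(AX (ack | ~req)) = {q0, q1, q3, q4, q6}, add states in Sat(full) with some successor in Z. Already a fixed point.
Sat(E[full U AX (ack | ~req)]) = {q0, q1, q3, q4, q6}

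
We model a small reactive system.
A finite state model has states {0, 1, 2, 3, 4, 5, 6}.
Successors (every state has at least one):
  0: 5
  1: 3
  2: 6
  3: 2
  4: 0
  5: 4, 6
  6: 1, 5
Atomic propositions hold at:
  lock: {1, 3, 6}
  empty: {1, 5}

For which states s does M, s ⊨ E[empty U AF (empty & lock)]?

{1}

Sat(empty & lock) = {1}
AF (empty & lock): least fixpoint, start Z0 = {1}, add states with every successor in Z. Already a fixed point.
Sat(AF (empty & lock)) = {1}
E[empty U AF (empty & lock)]: least fixpoint, start Z0 = Sat(AF (empty & lock)) = {1}, add states in Sat(empty) with some successor in Z. Already a fixed point.
Sat(E[empty U AF (empty & lock)]) = {1}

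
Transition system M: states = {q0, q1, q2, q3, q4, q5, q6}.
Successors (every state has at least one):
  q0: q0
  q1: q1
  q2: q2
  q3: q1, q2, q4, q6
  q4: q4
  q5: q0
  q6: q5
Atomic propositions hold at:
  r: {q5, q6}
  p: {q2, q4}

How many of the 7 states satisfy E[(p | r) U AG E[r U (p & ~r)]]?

Sat(p | r) = {q2, q4, q5, q6}
Sat(~r) = {q0, q1, q2, q3, q4}
Sat(p & ~r) = {q2, q4}
E[r U (p & ~r)]: least fixpoint, start Z0 = Sat((p & ~r)) = {q2, q4}, add states in Sat(r) with some successor in Z. Already a fixed point.
Sat(E[r U (p & ~r)]) = {q2, q4}
AG E[r U (p & ~r)]: greatest fixpoint, start Z0 = {q2, q4}, keep only states in Sat with every successor in Z. Already a fixed point.
Sat(AG E[r U (p & ~r)]) = {q2, q4}
E[(p | r) U AG E[r U (p & ~r)]]: least fixpoint, start Z0 = Sat(AG E[r U (p & ~r)]) = {q2, q4}, add states in Sat(p | r) with some successor in Z. Already a fixed point.
Sat(E[(p | r) U AG E[r U (p & ~r)]]) = {q2, q4}
|Sat(E[(p | r) U AG E[r U (p & ~r)]])| = |{q2, q4}| = 2.

2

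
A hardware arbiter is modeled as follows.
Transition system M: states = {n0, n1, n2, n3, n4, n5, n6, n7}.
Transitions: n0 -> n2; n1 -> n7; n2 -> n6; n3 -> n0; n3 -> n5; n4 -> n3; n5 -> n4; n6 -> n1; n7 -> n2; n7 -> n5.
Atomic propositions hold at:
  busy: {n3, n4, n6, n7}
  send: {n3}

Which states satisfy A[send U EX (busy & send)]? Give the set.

Sat(busy & send) = {n3}
Sat(EX (busy & send)) = {s : some successor in {n3}} = {n4}
A[send U EX (busy & send)]: least fixpoint, start Z0 = Sat(EX (busy & send)) = {n4}, add states in Sat(send) with every successor in Z. Already a fixed point.
Sat(A[send U EX (busy & send)]) = {n4}

{n4}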